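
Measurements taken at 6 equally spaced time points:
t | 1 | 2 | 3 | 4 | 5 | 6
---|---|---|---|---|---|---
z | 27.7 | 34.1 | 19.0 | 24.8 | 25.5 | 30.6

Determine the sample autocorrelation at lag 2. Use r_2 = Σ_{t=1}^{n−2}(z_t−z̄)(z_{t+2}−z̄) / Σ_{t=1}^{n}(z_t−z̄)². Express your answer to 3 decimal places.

-0.131

Mean z̄ = (27.7 + 34.1 + 19.0 + 24.8 + 25.5 + 30.6)/6 = 26.9500
Deviations from mean: 0.7500, 7.1500, -7.9500, -2.1500, -1.4500, 3.6500
Σ(z_t−z̄)(z_{t+2}−z̄) = (-5.9625) + (-15.3725) + (11.5275) + (-7.8475) = -17.6550
Denominator Σ(z_t−z̄)² = 134.9350
r_2 = -17.6550 / 134.9350 = -0.131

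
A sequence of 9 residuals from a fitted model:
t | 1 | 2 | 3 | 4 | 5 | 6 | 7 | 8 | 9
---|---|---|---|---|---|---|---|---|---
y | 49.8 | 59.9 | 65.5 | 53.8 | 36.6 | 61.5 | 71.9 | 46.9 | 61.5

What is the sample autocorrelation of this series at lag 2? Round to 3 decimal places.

Mean ȳ = (49.8 + 59.9 + 65.5 + 53.8 + 36.6 + 61.5 + 71.9 + 46.9 + 61.5)/9 = 56.3778
Σ(y_t−ȳ)(y_{t+2}−ȳ) = (-60.0040) + (-9.0795) + (-180.4173) + (-13.2040) + (-306.9951) + (-48.5473) + (79.5083) = -538.7388
Denominator Σ(y_t−ȳ)² = 919.9356
r_2 = -538.7388 / 919.9356 = -0.586

-0.586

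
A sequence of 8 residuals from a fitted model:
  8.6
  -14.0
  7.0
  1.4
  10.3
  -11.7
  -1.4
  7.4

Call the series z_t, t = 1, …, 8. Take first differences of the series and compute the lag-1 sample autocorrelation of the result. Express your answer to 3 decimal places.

First differences Δz: -22.6, 21.0, -5.6, 8.9, -22.0, 10.3, 8.8
Mean of differences = -0.1714
Numerator Σ(Δz_t−Δz̄)(Δz_{t+1}−Δz̄) = -971.6694
Denominator Σ(Δz_t−Δz̄)² = 1729.6543
r_1(Δz) = -971.6694 / 1729.6543 = -0.562

-0.562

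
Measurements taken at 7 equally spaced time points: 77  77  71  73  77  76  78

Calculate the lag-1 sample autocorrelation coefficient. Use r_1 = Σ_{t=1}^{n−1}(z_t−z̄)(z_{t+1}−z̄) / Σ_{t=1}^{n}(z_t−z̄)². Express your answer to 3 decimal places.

0.132

Mean z̄ = (77 + 77 + 71 + 73 + 77 + 76 + 78)/7 = 75.5714
Deviations from mean: 1.4286, 1.4286, -4.5714, -2.5714, 1.4286, 0.4286, 2.4286
Σ(z_t−z̄)(z_{t+1}−z̄) = (2.0408) + (-6.5306) + (11.7551) + (-3.6735) + (0.6122) + (1.0408) = 5.2449
Denominator Σ(z_t−z̄)² = 39.7143
r_1 = 5.2449 / 39.7143 = 0.132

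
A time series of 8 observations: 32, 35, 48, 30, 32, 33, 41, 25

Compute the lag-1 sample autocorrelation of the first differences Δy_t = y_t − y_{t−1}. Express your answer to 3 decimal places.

-0.420

First differences Δy: 3, 13, -18, 2, 1, 8, -16
Mean of differences = -1.0000
Numerator Σ(Δy_t−Δȳ)(Δy_{t+1}−Δȳ) = -344.0000
Denominator Σ(Δy_t−Δȳ)² = 820.0000
r_1(Δy) = -344.0000 / 820.0000 = -0.420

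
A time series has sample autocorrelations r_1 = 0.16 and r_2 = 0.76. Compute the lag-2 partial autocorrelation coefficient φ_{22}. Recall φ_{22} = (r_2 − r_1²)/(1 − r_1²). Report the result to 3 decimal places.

φ_{22} = (r_2 − r_1²) / (1 − r_1²)
r_1² = (0.16)² = 0.0256
Numerator = 0.76 − 0.0256 = 0.7344; denominator = 1 − 0.0256 = 0.9744
φ_{22} = 0.7344 / 0.9744 = 0.754

0.754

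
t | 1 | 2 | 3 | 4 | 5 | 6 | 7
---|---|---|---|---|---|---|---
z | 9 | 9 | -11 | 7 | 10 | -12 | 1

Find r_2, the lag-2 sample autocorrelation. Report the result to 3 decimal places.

Mean z̄ = (9 + 9 − 11 + 7 + 10 − 12 + 1)/7 = 1.8571
Deviations from mean: 7.1429, 7.1429, -12.8571, 5.1429, 8.1429, -13.8571, -0.8571
Σ(z_t−z̄)(z_{t+2}−z̄) = (-91.8367) + (36.7347) + (-104.6939) + (-71.2653) + (-6.9796) = -238.0408
Denominator Σ(z_t−z̄)² = 552.8571
r_2 = -238.0408 / 552.8571 = -0.431

-0.431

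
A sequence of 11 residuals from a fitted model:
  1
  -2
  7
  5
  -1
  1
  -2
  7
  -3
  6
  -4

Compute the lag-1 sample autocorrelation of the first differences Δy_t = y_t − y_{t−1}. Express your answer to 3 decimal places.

First differences Δy: -3, 9, -2, -6, 2, -3, 9, -10, 9, -10
Mean of differences = -0.5000
Numerator Σ(Δy_t−Δȳ)(Δy_{t+1}−Δȳ) = -344.2500
Denominator Σ(Δy_t−Δȳ)² = 502.5000
r_1(Δy) = -344.2500 / 502.5000 = -0.685

-0.685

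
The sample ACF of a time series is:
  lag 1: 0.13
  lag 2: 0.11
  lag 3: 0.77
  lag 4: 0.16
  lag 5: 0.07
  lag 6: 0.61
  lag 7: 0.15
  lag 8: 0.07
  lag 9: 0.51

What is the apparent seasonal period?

3

The largest autocorrelation is r_3 = 0.77, with weaker echoes at lags 6 (0.61) and 9 (0.51); the remaining lags stay at or below 0.16.
The dominant spike at lag 3 indicates a seasonal period of 3.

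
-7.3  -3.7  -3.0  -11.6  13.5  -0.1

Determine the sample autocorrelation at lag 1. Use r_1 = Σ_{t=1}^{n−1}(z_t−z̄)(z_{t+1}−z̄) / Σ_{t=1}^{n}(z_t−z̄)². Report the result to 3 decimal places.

Mean z̄ = (-7.3 − 3.7 − 3.0 − 11.6 + 13.5 − 0.1)/6 = -2.0333
Deviations from mean: -5.2667, -1.6667, -0.9667, -9.5667, 15.5333, 1.9333
Numerator Σ_{t=1}^{5}(z_t−z̄)(z_{t+1}−z̄) = -98.9344
Denominator Σ(z_t−z̄)² = 367.9933
r_1 = -98.9344 / 367.9933 = -0.269

-0.269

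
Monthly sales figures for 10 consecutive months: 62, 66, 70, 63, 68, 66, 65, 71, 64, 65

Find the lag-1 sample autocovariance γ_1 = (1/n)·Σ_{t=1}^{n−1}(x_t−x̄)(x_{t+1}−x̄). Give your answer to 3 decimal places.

Mean x̄ = (62 + 66 + 70 + 63 + 68 + 66 + 65 + 71 + 64 + 65)/10 = 66.0000
Σ_{t=1}^{9}(x_t−x̄)(x_{t+1}−x̄) = -31.0000
γ_1 = -31.0000 / 10 = -3.100

-3.100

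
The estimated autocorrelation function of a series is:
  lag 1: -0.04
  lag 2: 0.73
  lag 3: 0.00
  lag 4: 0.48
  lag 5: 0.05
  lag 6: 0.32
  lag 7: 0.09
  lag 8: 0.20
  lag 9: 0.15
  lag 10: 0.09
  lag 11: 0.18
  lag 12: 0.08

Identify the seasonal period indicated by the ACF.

2

The largest autocorrelation is r_2 = 0.73, with weaker echoes at lags 4 (0.48), 6 (0.32) and 8 (0.20); the remaining lags stay at or below 0.18.
The dominant spike at lag 2 indicates a seasonal period of 2.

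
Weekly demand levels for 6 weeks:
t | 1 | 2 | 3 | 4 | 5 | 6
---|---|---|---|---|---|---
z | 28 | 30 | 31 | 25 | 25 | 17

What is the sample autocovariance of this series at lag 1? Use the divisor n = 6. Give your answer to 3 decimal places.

Mean z̄ = (28 + 30 + 31 + 25 + 25 + 17)/6 = 26.0000
Deviations: 2.0000, 4.0000, 5.0000, -1.0000, -1.0000, -9.0000
Σ_{t=1}^{5}(z_t−z̄)(z_{t+1}−z̄) = 33.0000
γ_1 = 33.0000 / 6 = 5.500

5.500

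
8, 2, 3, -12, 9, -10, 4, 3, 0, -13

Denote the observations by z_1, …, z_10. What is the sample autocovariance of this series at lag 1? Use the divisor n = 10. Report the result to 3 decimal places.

-24.096

Mean z̄ = (8 + 2 + 3 − 12 + 9 − 10 + 4 + 3 + 0 − 13)/10 = -0.6000
Σ_{t=1}^{9}(z_t−z̄)(z_{t+1}−z̄) = -240.9600
γ_1 = -240.9600 / 10 = -24.096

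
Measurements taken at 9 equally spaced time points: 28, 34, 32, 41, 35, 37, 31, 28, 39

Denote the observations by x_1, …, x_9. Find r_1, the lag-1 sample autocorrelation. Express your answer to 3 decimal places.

-0.148

Mean x̄ = (28 + 34 + 32 + 41 + 35 + 37 + 31 + 28 + 39)/9 = 33.8889
Numerator Σ_{t=1}^{8}(x_t−x̄)(x_{t+1}−x̄) = -25.0123
Denominator Σ(x_t−x̄)² = 168.8889
r_1 = -25.0123 / 168.8889 = -0.148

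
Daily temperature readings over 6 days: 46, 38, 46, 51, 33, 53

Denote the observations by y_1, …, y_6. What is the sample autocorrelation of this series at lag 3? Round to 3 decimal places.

Mean ȳ = (46 + 38 + 46 + 51 + 33 + 53)/6 = 44.5000
Deviations from mean: 1.5000, -6.5000, 1.5000, 6.5000, -11.5000, 8.5000
Σ(y_t−ȳ)(y_{t+3}−ȳ) = (9.7500) + (74.7500) + (12.7500) = 97.2500
Denominator Σ(y_t−ȳ)² = 293.5000
r_3 = 97.2500 / 293.5000 = 0.331

0.331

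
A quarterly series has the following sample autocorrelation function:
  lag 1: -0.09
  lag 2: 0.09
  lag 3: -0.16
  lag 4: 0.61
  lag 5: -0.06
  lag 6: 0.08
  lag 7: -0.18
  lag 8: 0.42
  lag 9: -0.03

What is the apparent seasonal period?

The largest autocorrelation is r_4 = 0.61, with a weaker echo at lag 8 (0.42); the remaining lags stay at or below 0.09.
The dominant spike at lag 4 indicates a seasonal period of 4.

4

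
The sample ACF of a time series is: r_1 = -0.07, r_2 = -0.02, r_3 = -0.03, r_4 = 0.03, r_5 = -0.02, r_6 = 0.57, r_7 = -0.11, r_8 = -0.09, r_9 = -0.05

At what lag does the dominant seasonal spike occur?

The largest autocorrelation is r_6 = 0.57; the remaining lags stay at or below 0.03.
The dominant spike at lag 6 indicates a seasonal period of 6.

6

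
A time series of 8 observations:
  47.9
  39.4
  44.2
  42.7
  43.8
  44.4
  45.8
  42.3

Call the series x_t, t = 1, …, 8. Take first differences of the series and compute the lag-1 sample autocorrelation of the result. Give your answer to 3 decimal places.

First differences Δx: -8.5, 4.8, -1.5, 1.1, 0.6, 1.4, -3.5
Mean of differences = -0.8000
Numerator Σ(Δx_t−Δx̄)(Δx_{t+1}−Δx̄) = -48.5700
Denominator Σ(Δx_t−Δx̄)² = 108.8400
r_1(Δx) = -48.5700 / 108.8400 = -0.446

-0.446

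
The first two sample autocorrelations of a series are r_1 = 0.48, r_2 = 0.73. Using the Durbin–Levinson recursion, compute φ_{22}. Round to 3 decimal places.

0.649

φ_{22} = (r_2 − r_1²) / (1 − r_1²)
r_1² = (0.48)² = 0.2304
Numerator = 0.73 − 0.2304 = 0.4996; denominator = 1 − 0.2304 = 0.7696
φ_{22} = 0.4996 / 0.7696 = 0.649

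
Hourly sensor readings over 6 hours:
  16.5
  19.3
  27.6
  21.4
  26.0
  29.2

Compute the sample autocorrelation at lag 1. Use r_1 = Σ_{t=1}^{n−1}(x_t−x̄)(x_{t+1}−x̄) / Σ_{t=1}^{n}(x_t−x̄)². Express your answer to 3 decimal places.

0.100

Mean x̄ = (16.5 + 19.3 + 27.6 + 21.4 + 26.0 + 29.2)/6 = 23.3333
Numerator Σ_{t=1}^{5}(x_t−x̄)(x_{t+1}−x̄) = 12.5922
Denominator Σ(x_t−x̄)² = 126.4333
r_1 = 12.5922 / 126.4333 = 0.100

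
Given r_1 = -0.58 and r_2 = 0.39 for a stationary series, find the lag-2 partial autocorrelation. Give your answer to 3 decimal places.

0.081

φ_{22} = (r_2 − r_1²) / (1 − r_1²)
r_1² = (-0.58)² = 0.3364
Numerator = 0.39 − 0.3364 = 0.0536; denominator = 1 − 0.3364 = 0.6636
φ_{22} = 0.0536 / 0.6636 = 0.081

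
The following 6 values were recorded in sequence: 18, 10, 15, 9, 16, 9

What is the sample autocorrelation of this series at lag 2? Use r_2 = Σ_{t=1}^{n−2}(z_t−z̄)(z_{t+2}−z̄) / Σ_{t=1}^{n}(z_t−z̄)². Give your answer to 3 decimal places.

Mean z̄ = (18 + 10 + 15 + 9 + 16 + 9)/6 = 12.8333
Deviations from mean: 5.1667, -2.8333, 2.1667, -3.8333, 3.1667, -3.8333
Numerator Σ_{t=1}^{4}(z_t−z̄)(z_{t+2}−z̄) = 43.6111
Denominator Σ(z_t−z̄)² = 78.8333
r_2 = 43.6111 / 78.8333 = 0.553

0.553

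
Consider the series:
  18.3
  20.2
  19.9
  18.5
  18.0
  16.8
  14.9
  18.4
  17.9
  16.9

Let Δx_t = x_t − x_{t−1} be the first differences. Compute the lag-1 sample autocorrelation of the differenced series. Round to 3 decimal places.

First differences Δx: 1.9, -0.3, -1.4, -0.5, -1.2, -1.9, 3.5, -0.5, -1.0
Mean of differences = -0.1556
Numerator Σ(Δx_t−Δx̄)(Δx_{t+1}−Δx̄) = -4.8520
Denominator Σ(Δx_t−Δx̄)² = 24.2422
r_1(Δx) = -4.8520 / 24.2422 = -0.200

-0.200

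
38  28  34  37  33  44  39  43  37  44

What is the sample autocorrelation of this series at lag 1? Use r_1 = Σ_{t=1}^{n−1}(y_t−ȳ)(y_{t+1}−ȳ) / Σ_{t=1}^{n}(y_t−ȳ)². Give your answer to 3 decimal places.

0.068

Mean ȳ = (38 + 28 + 34 + 37 + 33 + 44 + 39 + 43 + 37 + 44)/10 = 37.7000
Numerator Σ_{t=1}^{9}(y_t−ȳ)(y_{t+1}−ȳ) = 16.2100
Denominator Σ(y_t−ȳ)² = 240.1000
r_1 = 16.2100 / 240.1000 = 0.068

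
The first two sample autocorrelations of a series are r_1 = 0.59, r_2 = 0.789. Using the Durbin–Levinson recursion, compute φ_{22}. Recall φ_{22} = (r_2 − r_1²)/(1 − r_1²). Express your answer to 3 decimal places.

φ_{22} = (r_2 − r_1²) / (1 − r_1²)
r_1² = (0.59)² = 0.3481
Numerator = 0.789 − 0.3481 = 0.4409; denominator = 1 − 0.3481 = 0.6519
φ_{22} = 0.4409 / 0.6519 = 0.676

0.676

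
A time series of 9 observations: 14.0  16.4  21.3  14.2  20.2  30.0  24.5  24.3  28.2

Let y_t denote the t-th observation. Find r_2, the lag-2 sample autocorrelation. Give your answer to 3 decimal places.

0.063

Mean ȳ = (14.0 + 16.4 + 21.3 + 14.2 + 20.2 + 30.0 + 24.5 + 24.3 + 28.2)/9 = 21.4556
Σ(y_t−ȳ)(y_{t+2}−ȳ) = (1.1598) + (36.6809) + (0.1953) + (-61.9947) + (-3.8225) + (24.3042) + (20.5331) = 17.0560
Denominator Σ(y_t−ȳ)² = 271.2422
r_2 = 17.0560 / 271.2422 = 0.063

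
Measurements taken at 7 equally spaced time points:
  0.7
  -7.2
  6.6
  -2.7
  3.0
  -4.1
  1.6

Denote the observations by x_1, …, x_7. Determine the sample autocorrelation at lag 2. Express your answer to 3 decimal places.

Mean x̄ = (0.7 − 7.2 + 6.6 − 2.7 + 3.0 − 4.1 + 1.6)/7 = -0.3000
Deviations from mean: 1.0000, -6.9000, 6.9000, -2.4000, 3.3000, -3.8000, 1.9000
Numerator Σ_{t=1}^{5}(x_t−x̄)(x_{t+2}−x̄) = 61.6200
Denominator Σ(x_t−x̄)² = 130.9200
r_2 = 61.6200 / 130.9200 = 0.471

0.471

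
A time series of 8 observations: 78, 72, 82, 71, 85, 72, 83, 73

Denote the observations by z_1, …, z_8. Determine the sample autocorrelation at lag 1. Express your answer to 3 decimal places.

-0.886

Mean z̄ = (78 + 72 + 82 + 71 + 85 + 72 + 83 + 73)/8 = 77.0000
Deviations from mean: 1.0000, -5.0000, 5.0000, -6.0000, 8.0000, -5.0000, 6.0000, -4.0000
Numerator Σ_{t=1}^{7}(z_t−z̄)(z_{t+1}−z̄) = -202.0000
Denominator Σ(z_t−z̄)² = 228.0000
r_1 = -202.0000 / 228.0000 = -0.886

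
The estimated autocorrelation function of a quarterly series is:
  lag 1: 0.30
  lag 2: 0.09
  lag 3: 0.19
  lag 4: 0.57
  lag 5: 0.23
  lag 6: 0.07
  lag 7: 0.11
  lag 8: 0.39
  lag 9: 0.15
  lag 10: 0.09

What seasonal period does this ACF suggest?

The largest autocorrelation is r_4 = 0.57, with a weaker echo at lag 8 (0.39); the remaining lags stay at or below 0.30. The elevated value at lag 1 (0.30), dropping to 0.09 at lag 2, reflects decaying short-term dependence rather than seasonality.
The dominant spike at lag 4 indicates a seasonal period of 4.

4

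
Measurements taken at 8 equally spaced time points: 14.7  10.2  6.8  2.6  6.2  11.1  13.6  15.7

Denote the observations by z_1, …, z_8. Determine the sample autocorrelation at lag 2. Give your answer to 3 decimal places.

Mean z̄ = (14.7 + 10.2 + 6.8 + 2.6 + 6.2 + 11.1 + 13.6 + 15.7)/8 = 10.1125
Σ(z_t−z̄)(z_{t+2}−z̄) = (-15.1961) + (-0.6573) + (12.9602) + (-7.4186) + (-13.6448) + (5.5177) = -18.4391
Denominator Σ(z_t−z̄)² = 148.1288
r_2 = -18.4391 / 148.1288 = -0.124

-0.124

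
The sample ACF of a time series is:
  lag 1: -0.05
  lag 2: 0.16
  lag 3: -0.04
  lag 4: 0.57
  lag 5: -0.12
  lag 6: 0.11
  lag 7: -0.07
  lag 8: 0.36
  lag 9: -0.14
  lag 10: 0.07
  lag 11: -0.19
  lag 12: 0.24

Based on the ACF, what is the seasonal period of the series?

4

The largest autocorrelation is r_4 = 0.57, with weaker echoes at lags 8 (0.36) and 12 (0.24); the remaining lags stay at or below 0.16.
The dominant spike at lag 4 indicates a seasonal period of 4.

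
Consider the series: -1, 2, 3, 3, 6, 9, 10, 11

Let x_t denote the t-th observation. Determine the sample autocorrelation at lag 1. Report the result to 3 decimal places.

0.606

Mean x̄ = (-1 + 2 + 3 + 3 + 6 + 9 + 10 + 11)/8 = 5.3750
Deviations from mean: -6.3750, -3.3750, -2.3750, -2.3750, 0.6250, 3.6250, 4.6250, 5.6250
Numerator Σ_{t=1}^{7}(x_t−x̄)(x_{t+1}−x̄) = 78.7344
Denominator Σ(x_t−x̄)² = 129.8750
r_1 = 78.7344 / 129.8750 = 0.606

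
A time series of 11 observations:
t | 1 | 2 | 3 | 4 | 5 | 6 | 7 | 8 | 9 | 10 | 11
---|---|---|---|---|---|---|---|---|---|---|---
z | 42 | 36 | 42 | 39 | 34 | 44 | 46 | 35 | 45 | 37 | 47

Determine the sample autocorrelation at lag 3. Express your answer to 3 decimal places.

0.097

Mean z̄ = (42 + 36 + 42 + 39 + 34 + 44 + 46 + 35 + 45 + 37 + 47)/11 = 40.6364
Numerator Σ_{t=1}^{8}(z_t−z̄)(z_{t+3}−z̄) = 21.0579
Denominator Σ(z_t−z̄)² = 216.5455
r_3 = 21.0579 / 216.5455 = 0.097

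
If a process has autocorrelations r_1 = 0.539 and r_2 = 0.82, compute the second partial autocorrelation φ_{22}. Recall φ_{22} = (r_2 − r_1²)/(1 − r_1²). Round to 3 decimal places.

0.746

φ_{22} = (r_2 − r_1²) / (1 − r_1²)
r_1² = (0.539)² = 0.290521
Numerator = 0.82 − 0.2905 = 0.5295; denominator = 1 − 0.2905 = 0.7095
φ_{22} = 0.5295 / 0.7095 = 0.746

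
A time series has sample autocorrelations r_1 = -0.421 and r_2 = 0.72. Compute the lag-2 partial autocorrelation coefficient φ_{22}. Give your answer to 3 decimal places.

0.660

φ_{22} = (r_2 − r_1²) / (1 − r_1²)
r_1² = (-0.421)² = 0.177241
Numerator = 0.72 − 0.1772 = 0.5428; denominator = 1 − 0.1772 = 0.8228
φ_{22} = 0.5428 / 0.8228 = 0.660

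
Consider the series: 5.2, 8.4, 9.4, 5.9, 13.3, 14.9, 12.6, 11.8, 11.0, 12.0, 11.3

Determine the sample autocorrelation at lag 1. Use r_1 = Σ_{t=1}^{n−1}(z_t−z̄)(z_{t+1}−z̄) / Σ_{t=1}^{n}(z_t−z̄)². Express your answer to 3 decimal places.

0.355

Mean z̄ = (5.2 + 8.4 + 9.4 + 5.9 + 13.3 + 14.9 + 12.6 + 11.8 + 11.0 + 12.0 + 11.3)/11 = 10.5273
Numerator Σ_{t=1}^{10}(z_t−z̄)(z_{t+1}−z̄) = 32.3783
Denominator Σ(z_t−z̄)² = 91.3018
r_1 = 32.3783 / 91.3018 = 0.355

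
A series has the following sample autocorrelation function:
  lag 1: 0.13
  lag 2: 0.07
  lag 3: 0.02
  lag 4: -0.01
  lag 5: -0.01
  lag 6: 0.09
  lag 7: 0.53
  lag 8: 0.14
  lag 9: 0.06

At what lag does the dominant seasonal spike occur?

7

The largest autocorrelation is r_7 = 0.53; the remaining lags stay at or below 0.14.
The dominant spike at lag 7 indicates a seasonal period of 7.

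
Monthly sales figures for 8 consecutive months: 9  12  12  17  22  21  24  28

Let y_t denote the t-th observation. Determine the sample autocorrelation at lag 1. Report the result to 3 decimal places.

0.578

Mean ȳ = (9 + 12 + 12 + 17 + 22 + 21 + 24 + 28)/8 = 18.1250
Deviations from mean: -9.1250, -6.1250, -6.1250, -1.1250, 3.8750, 2.8750, 5.8750, 9.8750
Σ(y_t−ȳ)(y_{t+1}−ȳ) = (55.8906) + (37.5156) + (6.8906) + (-4.3594) + (11.1406) + (16.8906) + (58.0156) = 181.9844
Denominator Σ(y_t−ȳ)² = 314.8750
r_1 = 181.9844 / 314.8750 = 0.578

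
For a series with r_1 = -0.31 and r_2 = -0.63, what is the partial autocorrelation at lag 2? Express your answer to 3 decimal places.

φ_{22} = (r_2 − r_1²) / (1 − r_1²)
r_1² = (-0.31)² = 0.0961
Numerator = -0.63 − 0.0961 = -0.7261; denominator = 1 − 0.0961 = 0.9039
φ_{22} = -0.7261 / 0.9039 = -0.803

-0.803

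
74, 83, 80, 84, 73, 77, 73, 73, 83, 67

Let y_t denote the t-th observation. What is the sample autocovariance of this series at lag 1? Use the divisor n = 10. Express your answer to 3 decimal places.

-7.209

Mean ȳ = (74 + 83 + 80 + 84 + 73 + 77 + 73 + 73 + 83 + 67)/10 = 76.7000
Σ_{t=1}^{9}(y_t−ȳ)(y_{t+1}−ȳ) = -72.0900
γ_1 = -72.0900 / 10 = -7.209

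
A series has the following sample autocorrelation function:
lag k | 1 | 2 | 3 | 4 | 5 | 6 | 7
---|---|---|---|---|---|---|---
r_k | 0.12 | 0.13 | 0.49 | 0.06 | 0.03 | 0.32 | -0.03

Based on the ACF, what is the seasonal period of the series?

The largest autocorrelation is r_3 = 0.49, with a weaker echo at lag 6 (0.32); the remaining lags stay at or below 0.13.
The dominant spike at lag 3 indicates a seasonal period of 3.

3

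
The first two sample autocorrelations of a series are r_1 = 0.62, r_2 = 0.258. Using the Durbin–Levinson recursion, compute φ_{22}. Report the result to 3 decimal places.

-0.205

φ_{22} = (r_2 − r_1²) / (1 − r_1²)
r_1² = (0.62)² = 0.3844
Numerator = 0.258 − 0.3844 = -0.1264; denominator = 1 − 0.3844 = 0.6156
φ_{22} = -0.1264 / 0.6156 = -0.205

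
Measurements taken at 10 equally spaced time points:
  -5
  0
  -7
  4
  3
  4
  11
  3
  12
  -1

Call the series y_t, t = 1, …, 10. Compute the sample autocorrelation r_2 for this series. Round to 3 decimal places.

Mean ȳ = (-5 + 0 − 7 + 4 + 3 + 4 + 11 + 3 + 12 − 1)/10 = 2.4000
Numerator Σ_{t=1}^{8}(y_t−ȳ)(y_{t+2}−ȳ) = 149.2800
Denominator Σ(y_t−ȳ)² = 332.4000
r_2 = 149.2800 / 332.4000 = 0.449

0.449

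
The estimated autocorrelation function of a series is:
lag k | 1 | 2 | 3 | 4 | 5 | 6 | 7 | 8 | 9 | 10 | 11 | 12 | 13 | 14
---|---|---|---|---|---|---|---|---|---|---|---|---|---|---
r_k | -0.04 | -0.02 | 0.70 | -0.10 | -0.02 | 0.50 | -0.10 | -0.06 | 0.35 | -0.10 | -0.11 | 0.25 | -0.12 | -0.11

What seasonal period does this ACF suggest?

The largest autocorrelation is r_3 = 0.70, with weaker echoes at lags 6 (0.50), 9 (0.35) and 12 (0.25); the remaining lags stay at or below -0.02.
The dominant spike at lag 3 indicates a seasonal period of 3.

3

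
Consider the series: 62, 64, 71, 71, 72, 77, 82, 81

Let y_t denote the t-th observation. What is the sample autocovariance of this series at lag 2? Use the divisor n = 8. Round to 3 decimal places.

7.000

Mean ȳ = (62 + 64 + 71 + 71 + 72 + 77 + 82 + 81)/8 = 72.5000
Σ_{t=1}^{6}(y_t−ȳ)(y_{t+2}−ȳ) = 56.0000
γ_2 = 56.0000 / 8 = 7.000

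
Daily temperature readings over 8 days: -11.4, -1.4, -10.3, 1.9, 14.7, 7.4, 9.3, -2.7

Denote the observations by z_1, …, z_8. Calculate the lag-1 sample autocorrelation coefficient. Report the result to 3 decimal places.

0.284

Mean z̄ = (-11.4 − 1.4 − 10.3 + 1.9 + 14.7 + 7.4 + 9.3 − 2.7)/8 = 0.9375
Deviations from mean: -12.3375, -2.3375, -11.2375, 0.9625, 13.7625, 6.4625, 8.3625, -3.6375
Σ(z_t−z̄)(z_{t+1}−z̄) = (28.8389) + (26.2677) + (-10.8161) + (13.2464) + (88.9402) + (54.0427) + (-30.4186) = 170.1011
Denominator Σ(z_t−z̄)² = 599.2188
r_1 = 170.1011 / 599.2188 = 0.284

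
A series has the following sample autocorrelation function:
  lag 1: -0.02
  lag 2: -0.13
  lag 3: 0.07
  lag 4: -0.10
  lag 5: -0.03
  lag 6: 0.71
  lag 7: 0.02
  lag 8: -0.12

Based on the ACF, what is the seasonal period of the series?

The largest autocorrelation is r_6 = 0.71; the remaining lags stay at or below 0.07.
The dominant spike at lag 6 indicates a seasonal period of 6.

6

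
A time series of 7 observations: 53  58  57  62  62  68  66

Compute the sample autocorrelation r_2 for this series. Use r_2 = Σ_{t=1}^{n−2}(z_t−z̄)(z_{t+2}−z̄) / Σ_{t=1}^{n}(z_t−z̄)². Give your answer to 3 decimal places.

0.222

Mean z̄ = (53 + 58 + 57 + 62 + 62 + 68 + 66)/7 = 60.8571
Deviations from mean: -7.8571, -2.8571, -3.8571, 1.1429, 1.1429, 7.1429, 5.1429
Σ(z_t−z̄)(z_{t+2}−z̄) = (30.3061) + (-3.2653) + (-4.4082) + (8.1633) + (5.8776) = 36.6735
Denominator Σ(z_t−z̄)² = 164.8571
r_2 = 36.6735 / 164.8571 = 0.222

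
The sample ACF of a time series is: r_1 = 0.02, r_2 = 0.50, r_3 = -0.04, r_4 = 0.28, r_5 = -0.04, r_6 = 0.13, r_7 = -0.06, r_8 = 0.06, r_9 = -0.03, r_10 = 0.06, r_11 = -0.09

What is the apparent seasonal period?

The largest autocorrelation is r_2 = 0.50, with a weaker echo at lag 4 (0.28); the remaining lags stay at or below 0.13.
The dominant spike at lag 2 indicates a seasonal period of 2.

2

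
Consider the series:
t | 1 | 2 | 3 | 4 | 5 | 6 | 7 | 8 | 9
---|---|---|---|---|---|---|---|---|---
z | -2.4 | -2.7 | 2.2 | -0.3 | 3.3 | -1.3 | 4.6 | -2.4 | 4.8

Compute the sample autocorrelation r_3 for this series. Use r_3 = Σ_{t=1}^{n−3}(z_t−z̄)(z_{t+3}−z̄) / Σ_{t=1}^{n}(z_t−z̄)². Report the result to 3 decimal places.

-0.377

Mean z̄ = (-2.4 − 2.7 + 2.2 − 0.3 + 3.3 − 1.3 + 4.6 − 2.4 + 4.8)/9 = 0.6444
Numerator Σ_{t=1}^{6}(z_t−z̄)(z_{t+3}−z̄) = -28.9315
Denominator Σ(z_t−z̄)² = 76.7822
r_3 = -28.9315 / 76.7822 = -0.377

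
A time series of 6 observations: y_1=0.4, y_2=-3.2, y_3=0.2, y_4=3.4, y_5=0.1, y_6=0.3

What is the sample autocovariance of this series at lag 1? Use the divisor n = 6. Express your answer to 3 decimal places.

Mean ȳ = (0.4 − 3.2 + 0.2 + 3.4 + 0.1 + 0.3)/6 = 0.2000
Σ_{t=1}^{5}(y_t−ȳ)(y_{t+1}−ȳ) = -1.0100
γ_1 = -1.0100 / 6 = -0.168

-0.168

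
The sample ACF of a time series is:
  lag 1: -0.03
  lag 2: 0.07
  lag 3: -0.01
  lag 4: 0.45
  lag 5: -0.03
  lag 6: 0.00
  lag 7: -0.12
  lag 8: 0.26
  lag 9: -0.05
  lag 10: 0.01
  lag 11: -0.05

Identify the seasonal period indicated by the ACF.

4

The largest autocorrelation is r_4 = 0.45, with a weaker echo at lag 8 (0.26); the remaining lags stay at or below 0.07.
The dominant spike at lag 4 indicates a seasonal period of 4.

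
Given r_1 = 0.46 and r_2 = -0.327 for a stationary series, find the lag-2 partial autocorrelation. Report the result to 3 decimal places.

φ_{22} = (r_2 − r_1²) / (1 − r_1²)
r_1² = (0.46)² = 0.2116
Numerator = -0.327 − 0.2116 = -0.5386; denominator = 1 − 0.2116 = 0.7884
φ_{22} = -0.5386 / 0.7884 = -0.683

-0.683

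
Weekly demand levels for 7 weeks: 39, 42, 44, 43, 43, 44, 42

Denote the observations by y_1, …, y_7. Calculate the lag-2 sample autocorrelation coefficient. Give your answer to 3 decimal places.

Mean ȳ = (39 + 42 + 44 + 43 + 43 + 44 + 42)/7 = 42.4286
Σ(y_t−ȳ)(y_{t+2}−ȳ) = (-5.3878) + (-0.2449) + (0.8980) + (0.8980) + (-0.2449) = -4.0816
Denominator Σ(y_t−ȳ)² = 17.7143
r_2 = -4.0816 / 17.7143 = -0.230

-0.230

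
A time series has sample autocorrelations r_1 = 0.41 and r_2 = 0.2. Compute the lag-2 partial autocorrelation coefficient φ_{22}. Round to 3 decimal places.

φ_{22} = (r_2 − r_1²) / (1 − r_1²)
r_1² = (0.41)² = 0.1681
Numerator = 0.2 − 0.1681 = 0.0319; denominator = 1 − 0.1681 = 0.8319
φ_{22} = 0.0319 / 0.8319 = 0.038

0.038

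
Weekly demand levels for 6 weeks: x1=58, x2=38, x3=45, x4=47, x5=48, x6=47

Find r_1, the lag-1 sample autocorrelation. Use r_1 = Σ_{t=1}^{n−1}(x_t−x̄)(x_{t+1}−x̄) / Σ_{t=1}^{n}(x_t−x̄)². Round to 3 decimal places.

-0.384

Mean x̄ = (58 + 38 + 45 + 47 + 48 + 47)/6 = 47.1667
Deviations from mean: 10.8333, -9.1667, -2.1667, -0.1667, 0.8333, -0.1667
Numerator Σ_{t=1}^{5}(x_t−x̄)(x_{t+1}−x̄) = -79.3611
Denominator Σ(x_t−x̄)² = 206.8333
r_1 = -79.3611 / 206.8333 = -0.384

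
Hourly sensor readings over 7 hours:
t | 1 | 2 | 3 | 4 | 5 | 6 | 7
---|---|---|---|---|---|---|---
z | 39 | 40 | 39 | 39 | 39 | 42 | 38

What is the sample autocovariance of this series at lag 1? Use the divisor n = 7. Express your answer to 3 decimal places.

-0.700

Mean z̄ = (39 + 40 + 39 + 39 + 39 + 42 + 38)/7 = 39.4286
Σ_{t=1}^{6}(z_t−z̄)(z_{t+1}−z̄) = -4.8980
γ_1 = -4.8980 / 7 = -0.700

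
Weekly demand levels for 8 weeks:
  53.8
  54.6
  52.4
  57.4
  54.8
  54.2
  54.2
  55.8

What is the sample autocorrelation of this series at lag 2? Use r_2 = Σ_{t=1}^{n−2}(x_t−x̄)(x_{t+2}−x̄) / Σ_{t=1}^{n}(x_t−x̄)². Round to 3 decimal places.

Mean x̄ = (53.8 + 54.6 + 52.4 + 57.4 + 54.8 + 54.2 + 54.2 + 55.8)/8 = 54.6500
Numerator Σ_{t=1}^{6}(x_t−x̄)(x_{t+2}−x̄) = -0.3850
Denominator Σ(x_t−x̄)² = 15.1000
r_2 = -0.3850 / 15.1000 = -0.025

-0.025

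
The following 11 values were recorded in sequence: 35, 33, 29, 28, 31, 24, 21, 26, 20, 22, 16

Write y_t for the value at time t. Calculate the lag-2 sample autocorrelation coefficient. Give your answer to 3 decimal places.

0.335

Mean ȳ = (35 + 33 + 29 + 28 + 31 + 24 + 21 + 26 + 20 + 22 + 16)/11 = 25.9091
Numerator Σ_{t=1}^{9}(y_t−ȳ)(y_{t+2}−ȳ) = 116.7107
Denominator Σ(y_t−ȳ)² = 348.9091
r_2 = 116.7107 / 348.9091 = 0.335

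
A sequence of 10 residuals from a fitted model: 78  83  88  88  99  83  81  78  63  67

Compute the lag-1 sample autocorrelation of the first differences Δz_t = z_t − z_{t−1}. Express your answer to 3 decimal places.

-0.231

First differences Δz: 5, 5, 0, 11, -16, -2, -3, -15, 4
Mean of differences = -1.2222
Numerator Σ(Δz_t−Δz̄)(Δz_{t+1}−Δz̄) = -153.9383
Denominator Σ(Δz_t−Δz̄)² = 667.5556
r_1(Δz) = -153.9383 / 667.5556 = -0.231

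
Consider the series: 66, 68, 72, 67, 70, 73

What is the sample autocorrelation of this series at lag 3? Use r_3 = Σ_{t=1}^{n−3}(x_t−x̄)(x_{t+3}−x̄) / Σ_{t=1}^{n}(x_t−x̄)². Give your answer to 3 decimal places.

Mean x̄ = (66 + 68 + 72 + 67 + 70 + 73)/6 = 69.3333
Σ(x_t−x̄)(x_{t+3}−x̄) = (7.7778) + (-0.8889) + (9.7778) = 16.6667
Denominator Σ(x_t−x̄)² = 39.3333
r_3 = 16.6667 / 39.3333 = 0.424

0.424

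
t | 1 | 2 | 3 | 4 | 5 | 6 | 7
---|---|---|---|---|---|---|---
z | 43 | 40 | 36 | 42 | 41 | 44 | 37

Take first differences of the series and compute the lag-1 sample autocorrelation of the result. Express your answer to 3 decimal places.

First differences Δz: -3, -4, 6, -1, 3, -7
Mean of differences = -1.0000
Numerator Σ(Δz_t−Δz̄)(Δz_{t+1}−Δz̄) = -39.0000
Denominator Σ(Δz_t−Δz̄)² = 114.0000
r_1(Δz) = -39.0000 / 114.0000 = -0.342

-0.342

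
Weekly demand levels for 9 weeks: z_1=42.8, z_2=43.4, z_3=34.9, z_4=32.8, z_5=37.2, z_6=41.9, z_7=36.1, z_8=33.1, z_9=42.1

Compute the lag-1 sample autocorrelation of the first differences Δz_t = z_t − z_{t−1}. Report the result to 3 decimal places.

First differences Δz: 0.6, -8.5, -2.1, 4.4, 4.7, -5.8, -3.0, 9.0
Mean of differences = -0.0875
Numerator Σ(Δz_t−Δz̄)(Δz_{t+1}−Δz̄) = -13.5789
Denominator Σ(Δz_t−Δz̄)² = 242.0488
r_1(Δz) = -13.5789 / 242.0488 = -0.056

-0.056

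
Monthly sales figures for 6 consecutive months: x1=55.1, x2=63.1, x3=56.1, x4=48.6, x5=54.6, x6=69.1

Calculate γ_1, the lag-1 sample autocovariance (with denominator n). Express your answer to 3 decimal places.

-2.449

Mean x̄ = (55.1 + 63.1 + 56.1 + 48.6 + 54.6 + 69.1)/6 = 57.7667
Deviations: -2.6667, 5.3333, -1.6667, -9.1667, -3.1667, 11.3333
Σ_{t=1}^{5}(x_t−x̄)(x_{t+1}−x̄) = -14.6944
γ_1 = -14.6944 / 6 = -2.449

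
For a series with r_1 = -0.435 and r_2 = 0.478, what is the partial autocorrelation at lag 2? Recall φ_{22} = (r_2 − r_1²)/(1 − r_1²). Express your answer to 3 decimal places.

0.356

φ_{22} = (r_2 − r_1²) / (1 − r_1²)
r_1² = (-0.435)² = 0.189225
Numerator = 0.478 − 0.1892 = 0.2888; denominator = 1 − 0.1892 = 0.8108
φ_{22} = 0.2888 / 0.8108 = 0.356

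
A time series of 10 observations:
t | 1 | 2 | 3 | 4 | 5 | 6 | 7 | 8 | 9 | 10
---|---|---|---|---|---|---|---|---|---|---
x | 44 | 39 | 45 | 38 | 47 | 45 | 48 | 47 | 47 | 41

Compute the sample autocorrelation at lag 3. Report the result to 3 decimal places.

Mean x̄ = (44 + 39 + 45 + 38 + 47 + 45 + 48 + 47 + 47 + 41)/10 = 44.1000
Numerator Σ_{t=1}^{7}(x_t−x̄)(x_{t+3}−x̄) = -38.2300
Denominator Σ(x_t−x̄)² = 114.9000
r_3 = -38.2300 / 114.9000 = -0.333

-0.333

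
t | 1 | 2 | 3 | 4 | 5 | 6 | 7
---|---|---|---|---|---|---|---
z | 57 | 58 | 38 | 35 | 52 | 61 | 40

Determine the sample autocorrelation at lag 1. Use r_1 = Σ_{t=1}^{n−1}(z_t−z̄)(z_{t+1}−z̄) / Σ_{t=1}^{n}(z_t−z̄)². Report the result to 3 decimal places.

0.018

Mean z̄ = (57 + 58 + 38 + 35 + 52 + 61 + 40)/7 = 48.7143
Deviations from mean: 8.2857, 9.2857, -10.7143, -13.7143, 3.2857, 12.2857, -8.7143
Σ(z_t−z̄)(z_{t+1}−z̄) = (76.9388) + (-99.4898) + (146.9388) + (-45.0612) + (40.3673) + (-107.0612) = 12.6327
Denominator Σ(z_t−z̄)² = 695.4286
r_1 = 12.6327 / 695.4286 = 0.018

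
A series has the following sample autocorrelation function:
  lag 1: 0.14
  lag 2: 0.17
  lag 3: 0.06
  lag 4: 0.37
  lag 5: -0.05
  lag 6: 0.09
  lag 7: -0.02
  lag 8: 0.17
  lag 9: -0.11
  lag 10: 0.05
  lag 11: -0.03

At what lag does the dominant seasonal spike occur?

The largest autocorrelation is r_4 = 0.37; the remaining lags stay at or below 0.17.
The dominant spike at lag 4 indicates a seasonal period of 4.

4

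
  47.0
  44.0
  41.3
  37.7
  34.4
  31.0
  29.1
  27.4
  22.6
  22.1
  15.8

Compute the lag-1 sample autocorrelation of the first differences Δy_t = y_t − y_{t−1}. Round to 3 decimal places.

First differences Δy: -3.0, -2.7, -3.6, -3.3, -3.4, -1.9, -1.7, -4.8, -0.5, -6.3
Mean of differences = -3.1200
Numerator Σ(Δy_t−Δȳ)(Δy_{t+1}−Δȳ) = -13.7424
Denominator Σ(Δy_t−Δȳ)² = 23.8360
r_1(Δy) = -13.7424 / 23.8360 = -0.577

-0.577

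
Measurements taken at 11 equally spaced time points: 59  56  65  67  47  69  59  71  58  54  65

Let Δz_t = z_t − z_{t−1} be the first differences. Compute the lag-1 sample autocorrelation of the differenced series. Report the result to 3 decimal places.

-0.640

First differences Δz: -3, 9, 2, -20, 22, -10, 12, -13, -4, 11
Mean of differences = 0.6000
Numerator Σ(Δz_t−Δz̄)(Δz_{t+1}−Δz̄) = -976.1600
Denominator Σ(Δz_t−Δz̄)² = 1524.4000
r_1(Δz) = -976.1600 / 1524.4000 = -0.640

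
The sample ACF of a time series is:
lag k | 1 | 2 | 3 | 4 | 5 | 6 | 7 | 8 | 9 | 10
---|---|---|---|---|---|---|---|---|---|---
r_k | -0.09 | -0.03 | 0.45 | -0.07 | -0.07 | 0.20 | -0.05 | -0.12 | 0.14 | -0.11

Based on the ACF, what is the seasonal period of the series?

3

The largest autocorrelation is r_3 = 0.45, with a weaker echo at lag 6 (0.20); the remaining lags stay at or below 0.14.
The dominant spike at lag 3 indicates a seasonal period of 3.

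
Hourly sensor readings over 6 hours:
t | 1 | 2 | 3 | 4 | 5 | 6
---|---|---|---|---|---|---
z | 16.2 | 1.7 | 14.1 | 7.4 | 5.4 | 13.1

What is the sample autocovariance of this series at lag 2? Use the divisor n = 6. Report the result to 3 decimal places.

Mean z̄ = (16.2 + 1.7 + 14.1 + 7.4 + 5.4 + 13.1)/6 = 9.6500
Deviations: 6.5500, -7.9500, 4.4500, -2.2500, -4.2500, 3.4500
Σ_{t=1}^{4}(z_t−z̄)(z_{t+2}−z̄) = 20.3600
γ_2 = 20.3600 / 6 = 3.393

3.393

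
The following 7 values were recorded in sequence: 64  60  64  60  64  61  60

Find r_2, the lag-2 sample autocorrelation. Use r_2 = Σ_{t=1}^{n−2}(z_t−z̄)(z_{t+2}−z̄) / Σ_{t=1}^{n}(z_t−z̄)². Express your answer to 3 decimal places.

0.412

Mean z̄ = (64 + 60 + 64 + 60 + 64 + 61 + 60)/7 = 61.8571
Deviations from mean: 2.1429, -1.8571, 2.1429, -1.8571, 2.1429, -0.8571, -1.8571
Numerator Σ_{t=1}^{5}(z_t−z̄)(z_{t+2}−z̄) = 10.2449
Denominator Σ(z_t−z̄)² = 24.8571
r_2 = 10.2449 / 24.8571 = 0.412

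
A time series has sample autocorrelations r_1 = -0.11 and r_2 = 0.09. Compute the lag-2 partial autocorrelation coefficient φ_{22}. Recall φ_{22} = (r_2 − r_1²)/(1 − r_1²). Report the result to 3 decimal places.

φ_{22} = (r_2 − r_1²) / (1 − r_1²)
r_1² = (-0.11)² = 0.0121
Numerator = 0.09 − 0.0121 = 0.0779; denominator = 1 − 0.0121 = 0.9879
φ_{22} = 0.0779 / 0.9879 = 0.079

0.079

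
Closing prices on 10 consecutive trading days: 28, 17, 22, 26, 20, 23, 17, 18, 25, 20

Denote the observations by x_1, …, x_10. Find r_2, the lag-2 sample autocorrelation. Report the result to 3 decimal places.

-0.147

Mean x̄ = (28 + 17 + 22 + 26 + 20 + 23 + 17 + 18 + 25 + 20)/10 = 21.6000
Numerator Σ_{t=1}^{8}(x_t−x̄)(x_{t+2}−x̄) = -19.7200
Denominator Σ(x_t−x̄)² = 134.4000
r_2 = -19.7200 / 134.4000 = -0.147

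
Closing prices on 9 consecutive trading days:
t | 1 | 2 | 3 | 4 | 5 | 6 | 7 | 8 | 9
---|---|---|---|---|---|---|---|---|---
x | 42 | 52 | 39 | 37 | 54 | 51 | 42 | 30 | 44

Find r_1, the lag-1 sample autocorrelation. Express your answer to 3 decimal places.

-0.018

Mean x̄ = (42 + 52 + 39 + 37 + 54 + 51 + 42 + 30 + 44)/9 = 43.4444
Numerator Σ_{t=1}^{8}(x_t−x̄)(x_{t+1}−x̄) = -8.9753
Denominator Σ(x_t−x̄)² = 488.2222
r_1 = -8.9753 / 488.2222 = -0.018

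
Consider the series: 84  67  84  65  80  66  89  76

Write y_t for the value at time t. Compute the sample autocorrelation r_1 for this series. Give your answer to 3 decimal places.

Mean ȳ = (84 + 67 + 84 + 65 + 80 + 66 + 89 + 76)/8 = 76.3750
Deviations from mean: 7.6250, -9.3750, 7.6250, -11.3750, 3.6250, -10.3750, 12.6250, -0.3750
Numerator Σ_{t=1}^{7}(y_t−ȳ)(y_{t+1}−ȳ) = -444.2656
Denominator Σ(y_t−ȳ)² = 613.8750
r_1 = -444.2656 / 613.8750 = -0.724

-0.724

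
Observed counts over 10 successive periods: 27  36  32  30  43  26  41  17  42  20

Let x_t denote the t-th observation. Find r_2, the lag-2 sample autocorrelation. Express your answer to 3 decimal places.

0.615

Mean x̄ = (27 + 36 + 32 + 30 + 43 + 26 + 41 + 17 + 42 + 20)/10 = 31.4000
Numerator Σ_{t=1}^{8}(x_t−x̄)(x_{t+2}−x̄) = 460.4800
Denominator Σ(x_t−x̄)² = 748.4000
r_2 = 460.4800 / 748.4000 = 0.615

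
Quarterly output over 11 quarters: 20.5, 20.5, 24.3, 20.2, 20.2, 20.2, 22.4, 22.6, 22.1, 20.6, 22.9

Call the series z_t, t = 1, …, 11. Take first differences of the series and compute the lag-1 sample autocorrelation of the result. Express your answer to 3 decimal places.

First differences Δz: 0.0, 3.8, -4.1, 0.0, 0.0, 2.2, 0.2, -0.5, -1.5, 2.3
Mean of differences = 0.2400
Numerator Σ(Δz_t−Δz̄)(Δz_{t+1}−Δz̄) = -18.0216
Denominator Σ(Δz_t−Δz̄)² = 43.3440
r_1(Δz) = -18.0216 / 43.3440 = -0.416

-0.416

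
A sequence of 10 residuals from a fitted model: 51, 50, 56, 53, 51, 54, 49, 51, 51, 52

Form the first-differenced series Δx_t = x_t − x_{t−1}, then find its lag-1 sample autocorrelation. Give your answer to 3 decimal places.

-0.553

First differences Δx: -1, 6, -3, -2, 3, -5, 2, 0, 1
Mean of differences = 0.1111
Numerator Σ(Δx_t−Δx̄)(Δx_{t+1}−Δx̄) = -49.1235
Denominator Σ(Δx_t−Δx̄)² = 88.8889
r_1(Δx) = -49.1235 / 88.8889 = -0.553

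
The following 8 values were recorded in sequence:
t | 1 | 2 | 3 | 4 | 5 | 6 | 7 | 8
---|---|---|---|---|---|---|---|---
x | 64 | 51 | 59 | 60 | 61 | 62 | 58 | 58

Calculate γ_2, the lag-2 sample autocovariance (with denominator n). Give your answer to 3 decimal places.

Mean x̄ = (64 + 51 + 59 + 60 + 61 + 62 + 58 + 58)/8 = 59.1250
Σ_{t=1}^{6}(x_t−x̄)(x_{t+2}−x̄) = -10.7813
γ_2 = -10.7813 / 8 = -1.348

-1.348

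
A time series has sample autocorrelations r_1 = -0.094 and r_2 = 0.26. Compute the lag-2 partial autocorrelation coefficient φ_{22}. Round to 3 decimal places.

φ_{22} = (r_2 − r_1²) / (1 − r_1²)
r_1² = (-0.094)² = 0.008836
Numerator = 0.26 − 0.0088 = 0.2512; denominator = 1 − 0.0088 = 0.9912
φ_{22} = 0.2512 / 0.9912 = 0.253

0.253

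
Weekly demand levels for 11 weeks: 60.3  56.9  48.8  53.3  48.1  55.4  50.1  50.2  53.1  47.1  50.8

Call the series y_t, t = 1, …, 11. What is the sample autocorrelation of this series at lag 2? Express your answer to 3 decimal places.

Mean ȳ = (60.3 + 56.9 + 48.8 + 53.3 + 48.1 + 55.4 + 50.1 + 50.2 + 53.1 + 47.1 + 50.8)/11 = 52.1909
Numerator Σ_{t=1}^{9}(y_t−ȳ)(y_{t+2}−ȳ) = 4.2917
Denominator Σ(y_t−ȳ)² = 164.7091
r_2 = 4.2917 / 164.7091 = 0.026

0.026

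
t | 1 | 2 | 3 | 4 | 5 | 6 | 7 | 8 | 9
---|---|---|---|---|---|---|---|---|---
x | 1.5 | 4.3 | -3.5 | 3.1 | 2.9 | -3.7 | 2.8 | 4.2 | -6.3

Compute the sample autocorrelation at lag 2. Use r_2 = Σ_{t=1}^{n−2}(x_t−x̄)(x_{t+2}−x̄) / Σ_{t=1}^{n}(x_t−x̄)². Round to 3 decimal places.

Mean x̄ = (1.5 + 4.3 − 3.5 + 3.1 + 2.9 − 3.7 + 2.8 + 4.2 − 6.3)/9 = 0.5889
Numerator Σ_{t=1}^{7}(x_t−x̄)(x_{t+2}−x̄) = -40.2358
Denominator Σ(x_t−x̄)² = 126.7489
r_2 = -40.2358 / 126.7489 = -0.317

-0.317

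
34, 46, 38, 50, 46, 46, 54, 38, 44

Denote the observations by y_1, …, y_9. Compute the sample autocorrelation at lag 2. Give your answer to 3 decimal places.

0.250

Mean ȳ = (34 + 46 + 38 + 50 + 46 + 46 + 54 + 38 + 44)/9 = 44.0000
Numerator Σ_{t=1}^{7}(y_t−ȳ)(y_{t+2}−ȳ) = 80.0000
Denominator Σ(y_t−ȳ)² = 320.0000
r_2 = 80.0000 / 320.0000 = 0.250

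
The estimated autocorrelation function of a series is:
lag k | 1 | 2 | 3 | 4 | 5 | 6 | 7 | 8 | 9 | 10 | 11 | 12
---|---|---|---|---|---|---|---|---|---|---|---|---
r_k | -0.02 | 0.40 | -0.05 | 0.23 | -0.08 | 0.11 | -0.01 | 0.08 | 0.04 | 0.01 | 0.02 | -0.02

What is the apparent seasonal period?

The largest autocorrelation is r_2 = 0.40, with a weaker echo at lag 4 (0.23); the remaining lags stay at or below 0.11.
The dominant spike at lag 2 indicates a seasonal period of 2.

2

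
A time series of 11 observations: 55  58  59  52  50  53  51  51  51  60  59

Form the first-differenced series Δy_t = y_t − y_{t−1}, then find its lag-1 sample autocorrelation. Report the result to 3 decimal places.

-0.076

First differences Δy: 3, 1, -7, -2, 3, -2, 0, 0, 9, -1
Mean of differences = 0.4000
Numerator Σ(Δy_t−Δȳ)(Δy_{t+1}−Δȳ) = -11.9600
Denominator Σ(Δy_t−Δȳ)² = 156.4000
r_1(Δy) = -11.9600 / 156.4000 = -0.076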